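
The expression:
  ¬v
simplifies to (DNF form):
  ¬v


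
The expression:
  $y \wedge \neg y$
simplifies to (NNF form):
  $\text{False}$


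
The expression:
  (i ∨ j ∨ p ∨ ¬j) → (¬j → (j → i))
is always true.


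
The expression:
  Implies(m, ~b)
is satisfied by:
  {m: False, b: False}
  {b: True, m: False}
  {m: True, b: False}


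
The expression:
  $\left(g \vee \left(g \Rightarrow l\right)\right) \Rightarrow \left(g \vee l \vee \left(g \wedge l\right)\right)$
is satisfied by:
  {l: True, g: True}
  {l: True, g: False}
  {g: True, l: False}


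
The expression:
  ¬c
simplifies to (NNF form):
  ¬c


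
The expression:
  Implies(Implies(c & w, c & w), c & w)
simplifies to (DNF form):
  c & w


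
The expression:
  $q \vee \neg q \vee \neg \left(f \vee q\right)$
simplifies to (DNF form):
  $\text{True}$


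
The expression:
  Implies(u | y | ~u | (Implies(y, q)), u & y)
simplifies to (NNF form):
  u & y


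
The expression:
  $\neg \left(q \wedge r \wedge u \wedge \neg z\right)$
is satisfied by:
  {z: True, u: False, q: False, r: False}
  {z: False, u: False, q: False, r: False}
  {r: True, z: True, u: False, q: False}
  {r: True, z: False, u: False, q: False}
  {z: True, q: True, r: False, u: False}
  {q: True, r: False, u: False, z: False}
  {r: True, q: True, z: True, u: False}
  {r: True, q: True, z: False, u: False}
  {z: True, u: True, r: False, q: False}
  {u: True, r: False, q: False, z: False}
  {z: True, r: True, u: True, q: False}
  {r: True, u: True, z: False, q: False}
  {z: True, q: True, u: True, r: False}
  {q: True, u: True, r: False, z: False}
  {r: True, q: True, u: True, z: True}


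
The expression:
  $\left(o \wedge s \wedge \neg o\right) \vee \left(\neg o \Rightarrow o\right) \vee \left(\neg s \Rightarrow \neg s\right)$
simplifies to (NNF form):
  $\text{True}$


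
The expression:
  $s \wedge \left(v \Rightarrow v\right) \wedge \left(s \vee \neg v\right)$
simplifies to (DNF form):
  $s$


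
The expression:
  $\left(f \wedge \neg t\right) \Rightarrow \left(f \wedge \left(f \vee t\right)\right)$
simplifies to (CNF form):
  $\text{True}$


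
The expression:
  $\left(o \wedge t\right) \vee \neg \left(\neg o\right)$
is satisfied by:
  {o: True}


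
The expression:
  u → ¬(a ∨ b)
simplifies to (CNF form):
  (¬a ∨ ¬u) ∧ (¬b ∨ ¬u)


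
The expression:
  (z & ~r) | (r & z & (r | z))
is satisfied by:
  {z: True}


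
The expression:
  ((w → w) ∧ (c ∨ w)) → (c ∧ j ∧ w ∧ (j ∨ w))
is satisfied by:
  {j: True, w: False, c: False}
  {j: False, w: False, c: False}
  {c: True, w: True, j: True}


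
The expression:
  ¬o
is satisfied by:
  {o: False}


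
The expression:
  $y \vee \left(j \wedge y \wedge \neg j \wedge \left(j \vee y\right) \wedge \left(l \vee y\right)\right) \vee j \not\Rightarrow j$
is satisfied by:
  {y: True}


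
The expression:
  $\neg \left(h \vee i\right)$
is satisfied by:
  {i: False, h: False}


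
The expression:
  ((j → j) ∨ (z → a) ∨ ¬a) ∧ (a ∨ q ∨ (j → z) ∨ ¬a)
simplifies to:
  True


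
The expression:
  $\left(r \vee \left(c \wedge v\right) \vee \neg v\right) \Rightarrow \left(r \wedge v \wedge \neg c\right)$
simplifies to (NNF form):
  $v \wedge \neg c$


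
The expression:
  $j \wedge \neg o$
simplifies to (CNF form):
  $j \wedge \neg o$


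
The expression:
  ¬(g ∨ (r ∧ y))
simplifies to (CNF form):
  ¬g ∧ (¬r ∨ ¬y)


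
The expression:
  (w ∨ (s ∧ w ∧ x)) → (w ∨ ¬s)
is always true.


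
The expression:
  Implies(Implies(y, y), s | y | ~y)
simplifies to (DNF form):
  True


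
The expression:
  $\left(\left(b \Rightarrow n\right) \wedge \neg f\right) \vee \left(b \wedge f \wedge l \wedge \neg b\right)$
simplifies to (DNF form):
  $\left(n \wedge \neg f\right) \vee \left(\neg b \wedge \neg f\right)$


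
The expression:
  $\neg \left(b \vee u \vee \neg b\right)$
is never true.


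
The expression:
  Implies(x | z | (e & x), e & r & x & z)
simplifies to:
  (e | ~z) & (r | ~z) & (x | ~z) & (z | ~x)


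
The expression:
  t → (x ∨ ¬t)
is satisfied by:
  {x: True, t: False}
  {t: False, x: False}
  {t: True, x: True}


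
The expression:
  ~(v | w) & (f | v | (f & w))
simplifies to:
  f & ~v & ~w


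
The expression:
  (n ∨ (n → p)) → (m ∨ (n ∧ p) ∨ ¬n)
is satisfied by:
  {m: True, p: True, n: False}
  {m: True, p: False, n: False}
  {p: True, m: False, n: False}
  {m: False, p: False, n: False}
  {n: True, m: True, p: True}
  {n: True, m: True, p: False}
  {n: True, p: True, m: False}


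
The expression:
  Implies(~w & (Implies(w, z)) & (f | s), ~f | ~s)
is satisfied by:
  {w: True, s: False, f: False}
  {s: False, f: False, w: False}
  {f: True, w: True, s: False}
  {f: True, s: False, w: False}
  {w: True, s: True, f: False}
  {s: True, w: False, f: False}
  {f: True, s: True, w: True}


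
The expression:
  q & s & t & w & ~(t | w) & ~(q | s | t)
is never true.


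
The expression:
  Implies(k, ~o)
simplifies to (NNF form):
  ~k | ~o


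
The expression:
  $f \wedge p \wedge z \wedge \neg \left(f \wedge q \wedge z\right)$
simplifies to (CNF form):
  $f \wedge p \wedge z \wedge \neg q$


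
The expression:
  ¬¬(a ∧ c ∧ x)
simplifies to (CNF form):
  a ∧ c ∧ x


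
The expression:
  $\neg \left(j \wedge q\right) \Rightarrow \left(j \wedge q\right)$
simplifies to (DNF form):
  $j \wedge q$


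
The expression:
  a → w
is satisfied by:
  {w: True, a: False}
  {a: False, w: False}
  {a: True, w: True}


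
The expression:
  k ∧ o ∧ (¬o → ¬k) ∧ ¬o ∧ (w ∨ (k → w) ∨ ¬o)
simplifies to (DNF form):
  False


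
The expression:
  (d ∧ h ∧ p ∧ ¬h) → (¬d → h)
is always true.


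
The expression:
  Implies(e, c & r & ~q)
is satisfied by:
  {r: True, c: True, q: False, e: False}
  {r: True, c: False, q: False, e: False}
  {c: True, r: False, q: False, e: False}
  {r: False, c: False, q: False, e: False}
  {r: True, q: True, c: True, e: False}
  {r: True, q: True, c: False, e: False}
  {q: True, c: True, r: False, e: False}
  {q: True, r: False, c: False, e: False}
  {r: True, e: True, q: False, c: True}


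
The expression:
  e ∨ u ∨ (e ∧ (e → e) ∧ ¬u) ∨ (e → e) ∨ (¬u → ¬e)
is always true.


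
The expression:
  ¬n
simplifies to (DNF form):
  ¬n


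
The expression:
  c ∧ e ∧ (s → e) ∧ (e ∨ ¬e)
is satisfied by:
  {c: True, e: True}


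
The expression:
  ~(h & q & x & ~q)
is always true.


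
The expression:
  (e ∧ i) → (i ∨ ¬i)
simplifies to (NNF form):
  True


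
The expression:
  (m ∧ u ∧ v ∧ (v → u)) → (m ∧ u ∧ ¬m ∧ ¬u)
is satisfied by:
  {u: False, m: False, v: False}
  {v: True, u: False, m: False}
  {m: True, u: False, v: False}
  {v: True, m: True, u: False}
  {u: True, v: False, m: False}
  {v: True, u: True, m: False}
  {m: True, u: True, v: False}


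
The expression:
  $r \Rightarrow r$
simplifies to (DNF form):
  $\text{True}$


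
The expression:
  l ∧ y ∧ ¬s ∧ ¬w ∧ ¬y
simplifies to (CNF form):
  False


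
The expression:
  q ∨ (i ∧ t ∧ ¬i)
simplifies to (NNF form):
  q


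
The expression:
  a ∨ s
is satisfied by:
  {a: True, s: True}
  {a: True, s: False}
  {s: True, a: False}


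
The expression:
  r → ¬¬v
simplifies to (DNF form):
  v ∨ ¬r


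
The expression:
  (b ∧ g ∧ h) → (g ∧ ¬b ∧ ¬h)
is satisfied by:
  {h: False, b: False, g: False}
  {g: True, h: False, b: False}
  {b: True, h: False, g: False}
  {g: True, b: True, h: False}
  {h: True, g: False, b: False}
  {g: True, h: True, b: False}
  {b: True, h: True, g: False}


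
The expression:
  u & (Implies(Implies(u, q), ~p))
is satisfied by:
  {u: True, p: False, q: False}
  {q: True, u: True, p: False}
  {p: True, u: True, q: False}


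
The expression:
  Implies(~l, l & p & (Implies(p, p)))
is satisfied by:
  {l: True}


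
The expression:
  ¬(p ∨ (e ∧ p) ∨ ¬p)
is never true.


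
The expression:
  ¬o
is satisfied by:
  {o: False}


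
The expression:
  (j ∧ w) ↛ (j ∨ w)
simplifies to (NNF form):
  False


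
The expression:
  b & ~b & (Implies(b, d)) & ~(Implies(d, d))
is never true.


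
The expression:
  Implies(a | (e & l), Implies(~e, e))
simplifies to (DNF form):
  e | ~a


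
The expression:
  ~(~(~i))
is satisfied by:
  {i: False}


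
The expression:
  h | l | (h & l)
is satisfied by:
  {l: True, h: True}
  {l: True, h: False}
  {h: True, l: False}


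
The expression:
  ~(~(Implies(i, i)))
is always true.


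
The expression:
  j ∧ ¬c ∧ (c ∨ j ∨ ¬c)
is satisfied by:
  {j: True, c: False}


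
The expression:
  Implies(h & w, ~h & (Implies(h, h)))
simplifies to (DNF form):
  ~h | ~w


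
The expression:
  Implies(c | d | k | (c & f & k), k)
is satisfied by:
  {k: True, d: False, c: False}
  {k: True, c: True, d: False}
  {k: True, d: True, c: False}
  {k: True, c: True, d: True}
  {c: False, d: False, k: False}


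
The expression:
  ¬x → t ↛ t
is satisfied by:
  {x: True}


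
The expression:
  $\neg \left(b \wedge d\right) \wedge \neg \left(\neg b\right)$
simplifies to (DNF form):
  $b \wedge \neg d$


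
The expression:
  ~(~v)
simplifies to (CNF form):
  v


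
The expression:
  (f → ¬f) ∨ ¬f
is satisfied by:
  {f: False}


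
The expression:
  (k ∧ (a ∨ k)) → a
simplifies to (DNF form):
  a ∨ ¬k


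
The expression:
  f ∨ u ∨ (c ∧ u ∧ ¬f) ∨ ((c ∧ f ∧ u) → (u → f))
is always true.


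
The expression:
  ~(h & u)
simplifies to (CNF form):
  ~h | ~u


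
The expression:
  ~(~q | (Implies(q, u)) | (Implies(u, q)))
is never true.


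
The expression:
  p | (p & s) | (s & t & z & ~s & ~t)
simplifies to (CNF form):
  p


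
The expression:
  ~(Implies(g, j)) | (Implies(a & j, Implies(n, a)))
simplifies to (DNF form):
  True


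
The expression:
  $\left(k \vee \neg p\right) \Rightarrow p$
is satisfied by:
  {p: True}


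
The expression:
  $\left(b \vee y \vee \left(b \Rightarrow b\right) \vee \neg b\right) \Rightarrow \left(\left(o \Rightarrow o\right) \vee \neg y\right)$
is always true.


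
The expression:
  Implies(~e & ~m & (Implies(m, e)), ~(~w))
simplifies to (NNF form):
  e | m | w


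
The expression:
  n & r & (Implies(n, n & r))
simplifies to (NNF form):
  n & r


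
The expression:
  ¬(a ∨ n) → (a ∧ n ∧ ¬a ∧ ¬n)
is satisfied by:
  {n: True, a: True}
  {n: True, a: False}
  {a: True, n: False}


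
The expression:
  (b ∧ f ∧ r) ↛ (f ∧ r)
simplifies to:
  False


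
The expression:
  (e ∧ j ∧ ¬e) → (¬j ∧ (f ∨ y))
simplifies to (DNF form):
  True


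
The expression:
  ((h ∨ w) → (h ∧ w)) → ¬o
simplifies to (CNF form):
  (h ∨ w ∨ ¬o) ∧ (h ∨ ¬h ∨ ¬o) ∧ (w ∨ ¬o ∨ ¬w) ∧ (¬h ∨ ¬o ∨ ¬w)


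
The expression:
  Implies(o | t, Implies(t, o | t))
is always true.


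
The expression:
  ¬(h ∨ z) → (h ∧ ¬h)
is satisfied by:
  {z: True, h: True}
  {z: True, h: False}
  {h: True, z: False}


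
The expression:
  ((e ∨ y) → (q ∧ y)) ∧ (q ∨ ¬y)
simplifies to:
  (q ∧ y) ∨ (¬e ∧ ¬y)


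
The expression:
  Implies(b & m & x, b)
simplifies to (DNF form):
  True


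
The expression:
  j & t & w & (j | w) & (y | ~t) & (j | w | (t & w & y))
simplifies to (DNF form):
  j & t & w & y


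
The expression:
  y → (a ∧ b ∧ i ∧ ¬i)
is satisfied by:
  {y: False}


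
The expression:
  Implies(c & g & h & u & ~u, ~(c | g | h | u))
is always true.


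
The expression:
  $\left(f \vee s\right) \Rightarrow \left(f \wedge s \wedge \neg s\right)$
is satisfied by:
  {f: False, s: False}


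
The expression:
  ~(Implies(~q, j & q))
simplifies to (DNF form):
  ~q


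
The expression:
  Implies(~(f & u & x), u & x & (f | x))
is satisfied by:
  {u: True, x: True}


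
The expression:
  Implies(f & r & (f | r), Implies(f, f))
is always true.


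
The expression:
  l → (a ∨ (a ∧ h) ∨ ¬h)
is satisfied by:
  {a: True, l: False, h: False}
  {l: False, h: False, a: False}
  {h: True, a: True, l: False}
  {h: True, l: False, a: False}
  {a: True, l: True, h: False}
  {l: True, a: False, h: False}
  {h: True, l: True, a: True}


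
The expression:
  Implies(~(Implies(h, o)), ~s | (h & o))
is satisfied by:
  {o: True, s: False, h: False}
  {s: False, h: False, o: False}
  {h: True, o: True, s: False}
  {h: True, s: False, o: False}
  {o: True, s: True, h: False}
  {s: True, o: False, h: False}
  {h: True, s: True, o: True}


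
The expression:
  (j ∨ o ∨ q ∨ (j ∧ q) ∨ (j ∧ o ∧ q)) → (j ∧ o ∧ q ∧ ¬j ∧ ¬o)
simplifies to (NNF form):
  ¬j ∧ ¬o ∧ ¬q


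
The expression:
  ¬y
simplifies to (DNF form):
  ¬y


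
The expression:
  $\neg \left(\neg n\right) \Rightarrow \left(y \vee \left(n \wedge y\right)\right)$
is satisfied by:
  {y: True, n: False}
  {n: False, y: False}
  {n: True, y: True}


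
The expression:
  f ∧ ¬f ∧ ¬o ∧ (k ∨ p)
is never true.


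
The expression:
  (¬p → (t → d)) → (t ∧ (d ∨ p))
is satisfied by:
  {t: True}


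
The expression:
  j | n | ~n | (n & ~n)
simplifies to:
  True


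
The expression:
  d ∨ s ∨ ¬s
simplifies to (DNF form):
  True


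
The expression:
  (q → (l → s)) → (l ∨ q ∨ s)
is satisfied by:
  {q: True, l: True, s: True}
  {q: True, l: True, s: False}
  {q: True, s: True, l: False}
  {q: True, s: False, l: False}
  {l: True, s: True, q: False}
  {l: True, s: False, q: False}
  {s: True, l: False, q: False}


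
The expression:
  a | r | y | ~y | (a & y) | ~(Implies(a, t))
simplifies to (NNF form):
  True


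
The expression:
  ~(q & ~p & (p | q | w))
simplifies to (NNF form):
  p | ~q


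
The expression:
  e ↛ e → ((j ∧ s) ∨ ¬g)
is always true.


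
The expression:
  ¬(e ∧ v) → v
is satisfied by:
  {v: True}


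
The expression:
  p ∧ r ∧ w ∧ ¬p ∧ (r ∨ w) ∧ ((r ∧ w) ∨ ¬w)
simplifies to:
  False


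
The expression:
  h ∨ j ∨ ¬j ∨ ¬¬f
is always true.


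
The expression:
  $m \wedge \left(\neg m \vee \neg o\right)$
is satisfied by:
  {m: True, o: False}


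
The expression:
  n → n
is always true.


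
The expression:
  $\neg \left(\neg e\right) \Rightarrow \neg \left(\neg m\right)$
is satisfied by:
  {m: True, e: False}
  {e: False, m: False}
  {e: True, m: True}


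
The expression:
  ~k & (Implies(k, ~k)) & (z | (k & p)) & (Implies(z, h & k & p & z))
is never true.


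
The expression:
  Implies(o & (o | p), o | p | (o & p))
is always true.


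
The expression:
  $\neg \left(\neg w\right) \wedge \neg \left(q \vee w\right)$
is never true.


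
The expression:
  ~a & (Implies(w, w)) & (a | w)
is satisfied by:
  {w: True, a: False}


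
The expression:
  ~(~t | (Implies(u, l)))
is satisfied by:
  {t: True, u: True, l: False}


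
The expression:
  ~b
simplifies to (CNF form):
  ~b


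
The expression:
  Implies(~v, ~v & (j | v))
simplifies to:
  j | v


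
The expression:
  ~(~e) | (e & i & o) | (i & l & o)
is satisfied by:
  {l: True, e: True, o: True, i: True}
  {l: True, e: True, o: True, i: False}
  {l: True, e: True, i: True, o: False}
  {l: True, e: True, i: False, o: False}
  {e: True, o: True, i: True, l: False}
  {e: True, o: True, i: False, l: False}
  {e: True, o: False, i: True, l: False}
  {e: True, o: False, i: False, l: False}
  {l: True, o: True, i: True, e: False}


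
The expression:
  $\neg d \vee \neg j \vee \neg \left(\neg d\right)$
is always true.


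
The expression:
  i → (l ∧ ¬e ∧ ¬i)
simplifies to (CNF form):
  ¬i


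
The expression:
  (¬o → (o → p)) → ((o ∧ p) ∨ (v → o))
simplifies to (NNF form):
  o ∨ ¬v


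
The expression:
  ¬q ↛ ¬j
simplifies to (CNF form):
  j ∧ ¬q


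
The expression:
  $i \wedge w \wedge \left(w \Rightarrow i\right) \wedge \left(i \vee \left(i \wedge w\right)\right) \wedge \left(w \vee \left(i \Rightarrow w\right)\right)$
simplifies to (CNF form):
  $i \wedge w$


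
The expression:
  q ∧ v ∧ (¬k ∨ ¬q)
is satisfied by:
  {q: True, v: True, k: False}


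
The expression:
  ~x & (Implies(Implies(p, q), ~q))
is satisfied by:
  {q: False, x: False}


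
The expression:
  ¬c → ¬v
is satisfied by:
  {c: True, v: False}
  {v: False, c: False}
  {v: True, c: True}


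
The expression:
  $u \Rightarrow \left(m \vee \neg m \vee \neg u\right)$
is always true.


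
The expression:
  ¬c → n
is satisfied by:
  {n: True, c: True}
  {n: True, c: False}
  {c: True, n: False}


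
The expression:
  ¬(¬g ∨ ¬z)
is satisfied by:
  {z: True, g: True}


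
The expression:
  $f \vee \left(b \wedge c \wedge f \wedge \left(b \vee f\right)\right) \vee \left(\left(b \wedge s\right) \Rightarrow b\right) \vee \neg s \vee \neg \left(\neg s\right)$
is always true.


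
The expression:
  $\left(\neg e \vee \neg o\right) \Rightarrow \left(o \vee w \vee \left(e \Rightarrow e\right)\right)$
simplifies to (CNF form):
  $\text{True}$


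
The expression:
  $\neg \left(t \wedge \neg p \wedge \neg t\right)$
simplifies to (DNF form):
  $\text{True}$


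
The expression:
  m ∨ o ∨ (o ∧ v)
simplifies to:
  m ∨ o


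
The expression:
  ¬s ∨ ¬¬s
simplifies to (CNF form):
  True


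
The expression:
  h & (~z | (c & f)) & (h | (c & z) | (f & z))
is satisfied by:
  {h: True, c: True, f: True, z: False}
  {h: True, c: True, f: False, z: False}
  {h: True, f: True, z: False, c: False}
  {h: True, f: False, z: False, c: False}
  {h: True, c: True, z: True, f: True}


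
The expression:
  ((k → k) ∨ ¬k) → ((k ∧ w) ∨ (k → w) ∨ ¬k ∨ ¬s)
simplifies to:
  w ∨ ¬k ∨ ¬s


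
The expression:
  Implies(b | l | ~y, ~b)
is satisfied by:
  {b: False}


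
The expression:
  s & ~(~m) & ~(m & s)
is never true.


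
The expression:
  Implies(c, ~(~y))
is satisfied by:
  {y: True, c: False}
  {c: False, y: False}
  {c: True, y: True}


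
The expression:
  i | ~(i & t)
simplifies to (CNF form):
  True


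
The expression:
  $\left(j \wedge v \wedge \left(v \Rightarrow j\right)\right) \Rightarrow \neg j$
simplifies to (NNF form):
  $\neg j \vee \neg v$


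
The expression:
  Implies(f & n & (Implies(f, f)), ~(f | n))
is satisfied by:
  {n: False, f: False}
  {f: True, n: False}
  {n: True, f: False}


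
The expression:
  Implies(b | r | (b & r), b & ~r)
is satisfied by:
  {r: False}


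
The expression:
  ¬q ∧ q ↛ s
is never true.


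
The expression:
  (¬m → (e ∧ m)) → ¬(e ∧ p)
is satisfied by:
  {p: False, m: False, e: False}
  {e: True, p: False, m: False}
  {m: True, p: False, e: False}
  {e: True, m: True, p: False}
  {p: True, e: False, m: False}
  {e: True, p: True, m: False}
  {m: True, p: True, e: False}


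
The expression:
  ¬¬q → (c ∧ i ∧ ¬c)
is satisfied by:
  {q: False}


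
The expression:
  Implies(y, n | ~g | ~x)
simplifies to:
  n | ~g | ~x | ~y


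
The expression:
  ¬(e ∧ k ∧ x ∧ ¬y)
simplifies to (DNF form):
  y ∨ ¬e ∨ ¬k ∨ ¬x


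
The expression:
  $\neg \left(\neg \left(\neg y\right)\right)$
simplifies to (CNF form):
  $\neg y$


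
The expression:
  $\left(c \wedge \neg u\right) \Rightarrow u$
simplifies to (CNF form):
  $u \vee \neg c$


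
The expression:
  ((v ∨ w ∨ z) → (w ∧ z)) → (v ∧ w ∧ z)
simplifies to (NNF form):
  v ∨ (w ∧ ¬z) ∨ (z ∧ ¬w)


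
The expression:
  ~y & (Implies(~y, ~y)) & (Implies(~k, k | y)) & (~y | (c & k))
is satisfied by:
  {k: True, y: False}


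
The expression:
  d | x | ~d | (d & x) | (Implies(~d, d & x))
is always true.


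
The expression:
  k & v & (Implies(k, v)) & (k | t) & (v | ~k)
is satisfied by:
  {k: True, v: True}


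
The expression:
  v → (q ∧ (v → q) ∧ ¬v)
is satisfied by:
  {v: False}


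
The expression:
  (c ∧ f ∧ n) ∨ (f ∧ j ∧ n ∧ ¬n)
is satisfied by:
  {c: True, f: True, n: True}


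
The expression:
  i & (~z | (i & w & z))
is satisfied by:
  {i: True, w: True, z: False}
  {i: True, w: False, z: False}
  {i: True, z: True, w: True}


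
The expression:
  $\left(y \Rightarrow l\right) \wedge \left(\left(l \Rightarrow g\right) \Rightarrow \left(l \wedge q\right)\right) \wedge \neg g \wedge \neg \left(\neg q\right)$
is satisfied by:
  {q: True, l: True, g: False}


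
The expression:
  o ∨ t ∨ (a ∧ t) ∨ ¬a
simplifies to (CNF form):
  o ∨ t ∨ ¬a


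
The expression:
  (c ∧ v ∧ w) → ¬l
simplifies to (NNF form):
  ¬c ∨ ¬l ∨ ¬v ∨ ¬w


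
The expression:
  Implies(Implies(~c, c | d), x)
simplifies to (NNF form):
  x | (~c & ~d)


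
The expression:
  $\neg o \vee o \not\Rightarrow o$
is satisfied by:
  {o: False}


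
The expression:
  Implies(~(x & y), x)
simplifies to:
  x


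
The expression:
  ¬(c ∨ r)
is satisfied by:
  {r: False, c: False}


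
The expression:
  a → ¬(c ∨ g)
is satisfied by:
  {g: False, a: False, c: False}
  {c: True, g: False, a: False}
  {g: True, c: False, a: False}
  {c: True, g: True, a: False}
  {a: True, c: False, g: False}


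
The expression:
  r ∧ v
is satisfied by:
  {r: True, v: True}


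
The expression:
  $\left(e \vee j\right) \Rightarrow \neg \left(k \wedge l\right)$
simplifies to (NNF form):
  $\left(\neg e \wedge \neg j\right) \vee \neg k \vee \neg l$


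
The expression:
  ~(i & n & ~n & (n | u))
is always true.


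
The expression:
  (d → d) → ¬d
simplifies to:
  ¬d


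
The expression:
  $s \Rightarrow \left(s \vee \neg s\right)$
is always true.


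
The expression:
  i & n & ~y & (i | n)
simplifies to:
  i & n & ~y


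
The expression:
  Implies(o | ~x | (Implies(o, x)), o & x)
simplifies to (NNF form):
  o & x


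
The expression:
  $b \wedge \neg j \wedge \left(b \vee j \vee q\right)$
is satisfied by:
  {b: True, j: False}


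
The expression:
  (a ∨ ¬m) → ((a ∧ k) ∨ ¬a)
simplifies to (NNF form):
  k ∨ ¬a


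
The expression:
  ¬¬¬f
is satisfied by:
  {f: False}


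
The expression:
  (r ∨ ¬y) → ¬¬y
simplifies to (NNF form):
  y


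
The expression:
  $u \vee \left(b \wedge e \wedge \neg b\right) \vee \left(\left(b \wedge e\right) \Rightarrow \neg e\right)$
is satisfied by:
  {u: True, e: False, b: False}
  {e: False, b: False, u: False}
  {b: True, u: True, e: False}
  {b: True, e: False, u: False}
  {u: True, e: True, b: False}
  {e: True, u: False, b: False}
  {b: True, e: True, u: True}


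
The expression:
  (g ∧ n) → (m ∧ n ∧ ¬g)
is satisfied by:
  {g: False, n: False}
  {n: True, g: False}
  {g: True, n: False}


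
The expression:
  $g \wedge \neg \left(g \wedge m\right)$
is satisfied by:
  {g: True, m: False}


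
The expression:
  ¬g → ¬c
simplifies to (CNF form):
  g ∨ ¬c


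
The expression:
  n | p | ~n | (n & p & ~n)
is always true.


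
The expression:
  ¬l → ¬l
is always true.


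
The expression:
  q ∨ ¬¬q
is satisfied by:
  {q: True}


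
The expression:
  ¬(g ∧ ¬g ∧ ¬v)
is always true.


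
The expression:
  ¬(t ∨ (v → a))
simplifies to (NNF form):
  v ∧ ¬a ∧ ¬t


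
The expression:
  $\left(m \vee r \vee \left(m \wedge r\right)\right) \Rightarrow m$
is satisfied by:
  {m: True, r: False}
  {r: False, m: False}
  {r: True, m: True}


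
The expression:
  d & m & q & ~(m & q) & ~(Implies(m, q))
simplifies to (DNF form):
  False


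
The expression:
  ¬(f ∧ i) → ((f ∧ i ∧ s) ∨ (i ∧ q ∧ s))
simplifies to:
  i ∧ (f ∨ q) ∧ (f ∨ s)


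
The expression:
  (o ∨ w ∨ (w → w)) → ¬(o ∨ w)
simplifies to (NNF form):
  ¬o ∧ ¬w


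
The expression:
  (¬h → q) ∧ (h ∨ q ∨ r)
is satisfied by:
  {q: True, h: True}
  {q: True, h: False}
  {h: True, q: False}


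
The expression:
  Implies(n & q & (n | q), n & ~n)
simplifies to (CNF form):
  ~n | ~q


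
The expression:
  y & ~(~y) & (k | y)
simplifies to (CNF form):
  y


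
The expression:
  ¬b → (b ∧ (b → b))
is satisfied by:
  {b: True}


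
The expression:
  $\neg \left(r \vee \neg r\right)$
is never true.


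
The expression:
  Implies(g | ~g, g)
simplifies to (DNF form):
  g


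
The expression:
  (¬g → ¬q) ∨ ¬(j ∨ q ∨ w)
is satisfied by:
  {g: True, q: False}
  {q: False, g: False}
  {q: True, g: True}


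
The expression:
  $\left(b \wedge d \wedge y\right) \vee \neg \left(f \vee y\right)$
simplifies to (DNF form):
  $\left(y \wedge \neg y\right) \vee \left(\neg f \wedge \neg y\right) \vee \left(b \wedge d \wedge y\right) \vee \left(b \wedge d \wedge \neg f\right) \vee \left(b \wedge y \wedge \neg y\right) \vee \left(b \wedge \neg f \wedge \neg y\right) \vee \left(d \wedge y \wedge \neg y\right) \vee \left(d \wedge \neg f \wedge \neg y\right)$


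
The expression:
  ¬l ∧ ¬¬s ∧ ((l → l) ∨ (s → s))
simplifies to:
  s ∧ ¬l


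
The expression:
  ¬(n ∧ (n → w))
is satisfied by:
  {w: False, n: False}
  {n: True, w: False}
  {w: True, n: False}


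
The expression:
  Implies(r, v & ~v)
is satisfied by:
  {r: False}


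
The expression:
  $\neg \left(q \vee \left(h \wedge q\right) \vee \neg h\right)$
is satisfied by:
  {h: True, q: False}


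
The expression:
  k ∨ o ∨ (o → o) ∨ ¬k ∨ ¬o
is always true.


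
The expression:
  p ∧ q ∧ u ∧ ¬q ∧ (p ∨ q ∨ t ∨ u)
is never true.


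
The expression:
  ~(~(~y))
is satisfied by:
  {y: False}


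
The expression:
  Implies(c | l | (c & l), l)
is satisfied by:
  {l: True, c: False}
  {c: False, l: False}
  {c: True, l: True}


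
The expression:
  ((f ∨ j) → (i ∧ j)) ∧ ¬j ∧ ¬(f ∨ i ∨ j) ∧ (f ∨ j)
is never true.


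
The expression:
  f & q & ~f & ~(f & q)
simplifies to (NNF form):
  False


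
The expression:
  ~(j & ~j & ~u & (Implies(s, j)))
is always true.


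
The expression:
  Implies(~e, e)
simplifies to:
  e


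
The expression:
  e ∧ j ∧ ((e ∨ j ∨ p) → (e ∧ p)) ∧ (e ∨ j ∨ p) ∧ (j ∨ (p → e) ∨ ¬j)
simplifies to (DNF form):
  e ∧ j ∧ p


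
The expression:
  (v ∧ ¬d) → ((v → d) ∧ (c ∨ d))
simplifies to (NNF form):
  d ∨ ¬v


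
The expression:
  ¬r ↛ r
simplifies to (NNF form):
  True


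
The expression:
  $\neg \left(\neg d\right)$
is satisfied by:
  {d: True}


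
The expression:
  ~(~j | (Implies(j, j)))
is never true.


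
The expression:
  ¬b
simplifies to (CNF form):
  ¬b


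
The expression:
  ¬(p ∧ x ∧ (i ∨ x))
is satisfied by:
  {p: False, x: False}
  {x: True, p: False}
  {p: True, x: False}


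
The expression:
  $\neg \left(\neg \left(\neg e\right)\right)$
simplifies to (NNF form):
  $\neg e$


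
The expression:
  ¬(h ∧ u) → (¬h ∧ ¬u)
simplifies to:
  (h ∧ u) ∨ (¬h ∧ ¬u)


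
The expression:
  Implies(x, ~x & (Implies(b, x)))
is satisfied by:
  {x: False}


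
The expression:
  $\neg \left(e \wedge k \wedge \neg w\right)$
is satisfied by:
  {w: True, k: False, e: False}
  {w: False, k: False, e: False}
  {e: True, w: True, k: False}
  {e: True, w: False, k: False}
  {k: True, w: True, e: False}
  {k: True, w: False, e: False}
  {k: True, e: True, w: True}


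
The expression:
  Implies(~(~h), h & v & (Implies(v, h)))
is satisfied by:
  {v: True, h: False}
  {h: False, v: False}
  {h: True, v: True}


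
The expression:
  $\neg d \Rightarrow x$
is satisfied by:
  {x: True, d: True}
  {x: True, d: False}
  {d: True, x: False}


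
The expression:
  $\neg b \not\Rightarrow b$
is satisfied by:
  {b: False}


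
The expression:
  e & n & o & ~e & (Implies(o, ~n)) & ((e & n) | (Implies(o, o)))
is never true.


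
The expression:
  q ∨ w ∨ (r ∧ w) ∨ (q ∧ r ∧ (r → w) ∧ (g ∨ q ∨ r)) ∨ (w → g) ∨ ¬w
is always true.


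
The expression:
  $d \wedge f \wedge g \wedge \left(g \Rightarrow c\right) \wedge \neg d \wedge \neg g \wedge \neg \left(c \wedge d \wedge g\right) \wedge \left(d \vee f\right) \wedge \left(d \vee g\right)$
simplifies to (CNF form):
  $\text{False}$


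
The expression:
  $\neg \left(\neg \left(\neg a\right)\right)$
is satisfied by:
  {a: False}


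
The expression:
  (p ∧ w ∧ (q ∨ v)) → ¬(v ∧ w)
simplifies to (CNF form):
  ¬p ∨ ¬v ∨ ¬w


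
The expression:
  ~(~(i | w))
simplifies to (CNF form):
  i | w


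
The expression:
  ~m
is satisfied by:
  {m: False}


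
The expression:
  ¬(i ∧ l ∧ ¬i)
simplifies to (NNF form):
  True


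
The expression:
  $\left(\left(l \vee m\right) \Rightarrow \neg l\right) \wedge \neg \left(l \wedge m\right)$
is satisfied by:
  {l: False}


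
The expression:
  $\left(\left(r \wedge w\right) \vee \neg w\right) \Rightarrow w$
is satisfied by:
  {w: True}


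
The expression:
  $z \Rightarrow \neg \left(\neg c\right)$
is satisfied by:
  {c: True, z: False}
  {z: False, c: False}
  {z: True, c: True}


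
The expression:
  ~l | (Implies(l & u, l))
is always true.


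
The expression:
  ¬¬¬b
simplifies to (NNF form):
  ¬b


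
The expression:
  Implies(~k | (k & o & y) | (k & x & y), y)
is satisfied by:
  {y: True, k: True}
  {y: True, k: False}
  {k: True, y: False}


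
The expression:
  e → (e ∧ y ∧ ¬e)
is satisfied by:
  {e: False}


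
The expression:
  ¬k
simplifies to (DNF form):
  ¬k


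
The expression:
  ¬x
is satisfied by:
  {x: False}


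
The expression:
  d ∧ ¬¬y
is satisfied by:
  {d: True, y: True}


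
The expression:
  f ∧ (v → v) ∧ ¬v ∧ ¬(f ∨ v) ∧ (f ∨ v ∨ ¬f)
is never true.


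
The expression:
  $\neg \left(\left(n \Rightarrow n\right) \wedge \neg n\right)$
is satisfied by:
  {n: True}


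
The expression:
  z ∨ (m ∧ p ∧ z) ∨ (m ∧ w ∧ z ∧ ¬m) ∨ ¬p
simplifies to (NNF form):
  z ∨ ¬p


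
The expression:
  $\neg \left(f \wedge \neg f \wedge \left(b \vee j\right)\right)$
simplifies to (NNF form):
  $\text{True}$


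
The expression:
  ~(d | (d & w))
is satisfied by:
  {d: False}


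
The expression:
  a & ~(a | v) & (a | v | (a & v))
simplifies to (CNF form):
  False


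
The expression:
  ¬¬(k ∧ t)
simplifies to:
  k ∧ t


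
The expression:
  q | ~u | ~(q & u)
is always true.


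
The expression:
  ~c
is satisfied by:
  {c: False}


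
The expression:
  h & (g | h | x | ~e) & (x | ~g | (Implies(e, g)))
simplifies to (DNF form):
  h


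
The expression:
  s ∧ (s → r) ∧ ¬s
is never true.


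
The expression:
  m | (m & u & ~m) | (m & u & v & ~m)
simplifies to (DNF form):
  m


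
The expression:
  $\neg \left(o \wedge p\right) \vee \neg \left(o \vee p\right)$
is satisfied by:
  {p: False, o: False}
  {o: True, p: False}
  {p: True, o: False}


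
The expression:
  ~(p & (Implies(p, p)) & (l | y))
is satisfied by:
  {l: False, p: False, y: False}
  {y: True, l: False, p: False}
  {l: True, y: False, p: False}
  {y: True, l: True, p: False}
  {p: True, y: False, l: False}


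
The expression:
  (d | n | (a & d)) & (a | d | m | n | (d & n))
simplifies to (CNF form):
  d | n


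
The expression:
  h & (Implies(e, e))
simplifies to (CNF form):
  h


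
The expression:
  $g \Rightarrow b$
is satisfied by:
  {b: True, g: False}
  {g: False, b: False}
  {g: True, b: True}


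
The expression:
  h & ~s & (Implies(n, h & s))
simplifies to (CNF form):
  h & ~n & ~s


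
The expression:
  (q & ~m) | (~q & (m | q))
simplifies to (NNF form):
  (m & ~q) | (q & ~m)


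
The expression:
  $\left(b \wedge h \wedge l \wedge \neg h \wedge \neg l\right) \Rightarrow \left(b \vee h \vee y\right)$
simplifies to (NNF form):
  $\text{True}$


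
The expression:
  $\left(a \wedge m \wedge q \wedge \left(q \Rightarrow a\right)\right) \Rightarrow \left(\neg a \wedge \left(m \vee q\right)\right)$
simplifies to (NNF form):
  $\neg a \vee \neg m \vee \neg q$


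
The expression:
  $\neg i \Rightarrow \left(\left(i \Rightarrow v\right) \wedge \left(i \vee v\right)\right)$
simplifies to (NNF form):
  $i \vee v$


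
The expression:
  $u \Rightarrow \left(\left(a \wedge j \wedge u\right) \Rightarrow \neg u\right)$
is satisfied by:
  {u: False, a: False, j: False}
  {j: True, u: False, a: False}
  {a: True, u: False, j: False}
  {j: True, a: True, u: False}
  {u: True, j: False, a: False}
  {j: True, u: True, a: False}
  {a: True, u: True, j: False}


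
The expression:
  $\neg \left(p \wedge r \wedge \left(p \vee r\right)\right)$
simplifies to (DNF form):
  $\neg p \vee \neg r$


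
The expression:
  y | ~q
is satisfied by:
  {y: True, q: False}
  {q: False, y: False}
  {q: True, y: True}


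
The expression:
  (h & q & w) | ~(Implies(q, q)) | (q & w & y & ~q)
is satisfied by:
  {h: True, w: True, q: True}


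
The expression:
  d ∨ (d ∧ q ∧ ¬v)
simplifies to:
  d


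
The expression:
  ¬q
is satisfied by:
  {q: False}


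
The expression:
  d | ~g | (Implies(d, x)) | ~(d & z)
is always true.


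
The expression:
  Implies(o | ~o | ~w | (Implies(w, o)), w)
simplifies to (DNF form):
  w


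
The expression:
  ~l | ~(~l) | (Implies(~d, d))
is always true.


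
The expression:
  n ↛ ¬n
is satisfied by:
  {n: True}


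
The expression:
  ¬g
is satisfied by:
  {g: False}


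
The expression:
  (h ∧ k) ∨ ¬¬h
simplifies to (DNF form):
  h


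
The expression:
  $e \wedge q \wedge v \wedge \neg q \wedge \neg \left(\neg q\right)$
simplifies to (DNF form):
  $\text{False}$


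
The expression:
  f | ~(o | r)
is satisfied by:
  {f: True, o: False, r: False}
  {r: True, f: True, o: False}
  {f: True, o: True, r: False}
  {r: True, f: True, o: True}
  {r: False, o: False, f: False}


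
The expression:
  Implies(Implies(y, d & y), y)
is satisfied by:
  {y: True}


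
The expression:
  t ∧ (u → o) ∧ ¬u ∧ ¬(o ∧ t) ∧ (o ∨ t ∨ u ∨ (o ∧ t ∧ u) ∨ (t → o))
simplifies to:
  t ∧ ¬o ∧ ¬u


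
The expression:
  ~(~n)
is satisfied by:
  {n: True}


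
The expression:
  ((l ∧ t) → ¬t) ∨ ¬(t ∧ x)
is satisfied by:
  {l: False, t: False, x: False}
  {x: True, l: False, t: False}
  {t: True, l: False, x: False}
  {x: True, t: True, l: False}
  {l: True, x: False, t: False}
  {x: True, l: True, t: False}
  {t: True, l: True, x: False}


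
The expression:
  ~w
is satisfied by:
  {w: False}


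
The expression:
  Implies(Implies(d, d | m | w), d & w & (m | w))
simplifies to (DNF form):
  d & w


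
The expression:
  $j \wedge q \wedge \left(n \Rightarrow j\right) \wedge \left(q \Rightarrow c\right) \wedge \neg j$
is never true.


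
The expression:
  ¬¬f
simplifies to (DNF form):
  f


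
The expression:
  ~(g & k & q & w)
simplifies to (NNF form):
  ~g | ~k | ~q | ~w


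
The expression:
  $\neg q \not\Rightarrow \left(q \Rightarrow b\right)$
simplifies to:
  $\text{False}$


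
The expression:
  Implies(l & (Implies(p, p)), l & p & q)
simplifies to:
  ~l | (p & q)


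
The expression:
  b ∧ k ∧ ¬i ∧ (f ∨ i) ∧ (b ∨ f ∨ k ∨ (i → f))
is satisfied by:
  {b: True, f: True, k: True, i: False}


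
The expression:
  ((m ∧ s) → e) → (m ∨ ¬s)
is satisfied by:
  {m: True, s: False}
  {s: False, m: False}
  {s: True, m: True}


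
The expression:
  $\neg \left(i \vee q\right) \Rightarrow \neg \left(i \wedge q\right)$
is always true.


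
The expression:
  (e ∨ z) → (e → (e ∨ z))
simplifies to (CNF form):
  True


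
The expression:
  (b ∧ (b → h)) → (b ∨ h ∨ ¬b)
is always true.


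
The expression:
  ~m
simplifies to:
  ~m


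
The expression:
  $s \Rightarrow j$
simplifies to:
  $j \vee \neg s$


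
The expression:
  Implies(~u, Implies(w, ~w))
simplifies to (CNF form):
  u | ~w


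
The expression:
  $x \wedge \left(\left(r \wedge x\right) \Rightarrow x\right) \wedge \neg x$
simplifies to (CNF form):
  $\text{False}$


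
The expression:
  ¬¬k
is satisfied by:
  {k: True}


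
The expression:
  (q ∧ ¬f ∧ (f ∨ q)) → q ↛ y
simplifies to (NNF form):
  f ∨ ¬q ∨ ¬y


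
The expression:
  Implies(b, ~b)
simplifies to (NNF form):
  ~b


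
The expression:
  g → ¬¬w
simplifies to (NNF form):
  w ∨ ¬g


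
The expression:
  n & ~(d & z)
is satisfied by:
  {n: True, z: False, d: False}
  {d: True, n: True, z: False}
  {z: True, n: True, d: False}


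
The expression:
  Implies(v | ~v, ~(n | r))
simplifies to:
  ~n & ~r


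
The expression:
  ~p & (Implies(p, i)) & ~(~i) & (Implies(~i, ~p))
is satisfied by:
  {i: True, p: False}


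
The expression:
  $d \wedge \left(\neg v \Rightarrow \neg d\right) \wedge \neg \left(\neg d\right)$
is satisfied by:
  {d: True, v: True}


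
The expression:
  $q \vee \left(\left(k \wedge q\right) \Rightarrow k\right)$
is always true.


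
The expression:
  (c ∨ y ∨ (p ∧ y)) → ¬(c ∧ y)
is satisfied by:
  {c: False, y: False}
  {y: True, c: False}
  {c: True, y: False}


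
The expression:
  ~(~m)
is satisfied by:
  {m: True}


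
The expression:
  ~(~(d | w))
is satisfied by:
  {d: True, w: True}
  {d: True, w: False}
  {w: True, d: False}


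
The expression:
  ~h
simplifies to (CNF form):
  ~h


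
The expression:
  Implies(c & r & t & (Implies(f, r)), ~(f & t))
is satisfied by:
  {c: False, t: False, r: False, f: False}
  {f: True, c: False, t: False, r: False}
  {r: True, c: False, t: False, f: False}
  {f: True, r: True, c: False, t: False}
  {t: True, f: False, c: False, r: False}
  {f: True, t: True, c: False, r: False}
  {r: True, t: True, f: False, c: False}
  {f: True, r: True, t: True, c: False}
  {c: True, r: False, t: False, f: False}
  {f: True, c: True, r: False, t: False}
  {r: True, c: True, f: False, t: False}
  {f: True, r: True, c: True, t: False}
  {t: True, c: True, r: False, f: False}
  {f: True, t: True, c: True, r: False}
  {r: True, t: True, c: True, f: False}
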